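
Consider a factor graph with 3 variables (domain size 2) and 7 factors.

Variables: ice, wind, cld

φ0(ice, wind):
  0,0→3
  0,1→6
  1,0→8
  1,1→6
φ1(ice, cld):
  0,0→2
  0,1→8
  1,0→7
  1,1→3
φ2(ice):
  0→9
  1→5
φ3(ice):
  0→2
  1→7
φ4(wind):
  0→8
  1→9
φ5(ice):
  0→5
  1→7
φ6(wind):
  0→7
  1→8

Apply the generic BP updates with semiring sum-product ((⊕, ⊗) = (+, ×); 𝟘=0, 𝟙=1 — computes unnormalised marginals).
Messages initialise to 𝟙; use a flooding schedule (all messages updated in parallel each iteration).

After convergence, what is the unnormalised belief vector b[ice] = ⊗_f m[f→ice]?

init: all messages = 𝟙 over 2 values
r1 m[φ0→ice] = [9, 14]
r1 m[φ0→wind] = [11, 12]
r1 m[φ1→ice] = [10, 10]
r1 m[φ1→cld] = [9, 11]
r1 m[φ2→ice] = [9, 5]
r1 m[φ3→ice] = [2, 7]
r1 m[φ4→wind] = [8, 9]
r1 m[φ5→ice] = [5, 7]
r1 m[φ6→wind] = [7, 8]
r1 m[ice→φ0] = [1, 1]
r1 m[ice→φ1] = [1, 1]
r1 m[ice→φ2] = [1, 1]
r1 m[ice→φ3] = [1, 1]
r1 m[ice→φ5] = [1, 1]
r1 m[wind→φ0] = [1, 1]
r1 m[wind→φ4] = [1, 1]
r1 m[wind→φ6] = [1, 1]
r1 m[cld→φ1] = [1, 1]
r2 m[φ0→ice] = [9, 14]
r2 m[φ0→wind] = [11, 12]
r2 m[φ1→ice] = [10, 10]
r2 m[φ1→cld] = [9, 11]
r2 m[φ2→ice] = [9, 5]
r2 m[φ3→ice] = [2, 7]
r2 m[φ4→wind] = [8, 9]
r2 m[φ5→ice] = [5, 7]
r2 m[φ6→wind] = [7, 8]
r2 m[ice→φ0] = [900, 2450]
r2 m[ice→φ1] = [810, 3430]
r2 m[ice→φ2] = [900, 6860]
r2 m[ice→φ3] = [4050, 4900]
r2 m[ice→φ5] = [1620, 4900]
r2 m[wind→φ0] = [56, 72]
r2 m[wind→φ4] = [77, 96]
r2 m[wind→φ6] = [88, 108]
r2 m[cld→φ1] = [1, 1]
r3 m[φ0→ice] = [600, 880]
r3 m[φ0→wind] = [22300, 20100]
r3 m[φ1→ice] = [10, 10]
r3 m[φ1→cld] = [25630, 16770]
r3 m[φ2→ice] = [9, 5]
r3 m[φ3→ice] = [2, 7]
r3 m[φ4→wind] = [8, 9]
r3 m[φ5→ice] = [5, 7]
r3 m[φ6→wind] = [7, 8]
r3 m[ice→φ0] = [900, 2450]
r3 m[ice→φ1] = [810, 3430]
r3 m[ice→φ2] = [900, 6860]
r3 m[ice→φ3] = [4050, 4900]
r3 m[ice→φ5] = [1620, 4900]
r3 m[wind→φ0] = [56, 72]
r3 m[wind→φ4] = [77, 96]
r3 m[wind→φ6] = [88, 108]
r3 m[cld→φ1] = [1, 1]
r4 m[φ0→ice] = [600, 880]
r4 m[φ0→wind] = [22300, 20100]
r4 m[φ1→ice] = [10, 10]
r4 m[φ1→cld] = [25630, 16770]
r4 m[φ2→ice] = [9, 5]
r4 m[φ3→ice] = [2, 7]
r4 m[φ4→wind] = [8, 9]
r4 m[φ5→ice] = [5, 7]
r4 m[φ6→wind] = [7, 8]
r4 m[ice→φ0] = [900, 2450]
r4 m[ice→φ1] = [54000, 215600]
r4 m[ice→φ2] = [60000, 431200]
r4 m[ice→φ3] = [270000, 308000]
r4 m[ice→φ5] = [108000, 308000]
r4 m[wind→φ0] = [56, 72]
r4 m[wind→φ4] = [156100, 160800]
r4 m[wind→φ6] = [178400, 180900]
r4 m[cld→φ1] = [1, 1]
r5 m[φ0→ice] = [600, 880]
r5 m[φ0→wind] = [22300, 20100]
r5 m[φ1→ice] = [10, 10]
r5 m[φ1→cld] = [1617200, 1078800]
r5 m[φ2→ice] = [9, 5]
r5 m[φ3→ice] = [2, 7]
r5 m[φ4→wind] = [8, 9]
r5 m[φ5→ice] = [5, 7]
r5 m[φ6→wind] = [7, 8]
r5 m[ice→φ0] = [900, 2450]
r5 m[ice→φ1] = [54000, 215600]
r5 m[ice→φ2] = [60000, 431200]
r5 m[ice→φ3] = [270000, 308000]
r5 m[ice→φ5] = [108000, 308000]
r5 m[wind→φ0] = [56, 72]
r5 m[wind→φ4] = [156100, 160800]
r5 m[wind→φ6] = [178400, 180900]
r5 m[cld→φ1] = [1, 1]
r6 m[φ0→ice] = [600, 880]
r6 m[φ0→wind] = [22300, 20100]
r6 m[φ1→ice] = [10, 10]
r6 m[φ1→cld] = [1617200, 1078800]
r6 m[φ2→ice] = [9, 5]
r6 m[φ3→ice] = [2, 7]
r6 m[φ4→wind] = [8, 9]
r6 m[φ5→ice] = [5, 7]
r6 m[φ6→wind] = [7, 8]
r6 m[ice→φ0] = [900, 2450]
r6 m[ice→φ1] = [54000, 215600]
r6 m[ice→φ2] = [60000, 431200]
r6 m[ice→φ3] = [270000, 308000]
r6 m[ice→φ5] = [108000, 308000]
r6 m[wind→φ0] = [56, 72]
r6 m[wind→φ4] = [156100, 160800]
r6 m[wind→φ6] = [178400, 180900]
r6 m[cld→φ1] = [1, 1]
fixed point reached at round 6
b[ice] = ⊗ incoming = [540000, 2156000]

b[ice] = [540000, 2156000]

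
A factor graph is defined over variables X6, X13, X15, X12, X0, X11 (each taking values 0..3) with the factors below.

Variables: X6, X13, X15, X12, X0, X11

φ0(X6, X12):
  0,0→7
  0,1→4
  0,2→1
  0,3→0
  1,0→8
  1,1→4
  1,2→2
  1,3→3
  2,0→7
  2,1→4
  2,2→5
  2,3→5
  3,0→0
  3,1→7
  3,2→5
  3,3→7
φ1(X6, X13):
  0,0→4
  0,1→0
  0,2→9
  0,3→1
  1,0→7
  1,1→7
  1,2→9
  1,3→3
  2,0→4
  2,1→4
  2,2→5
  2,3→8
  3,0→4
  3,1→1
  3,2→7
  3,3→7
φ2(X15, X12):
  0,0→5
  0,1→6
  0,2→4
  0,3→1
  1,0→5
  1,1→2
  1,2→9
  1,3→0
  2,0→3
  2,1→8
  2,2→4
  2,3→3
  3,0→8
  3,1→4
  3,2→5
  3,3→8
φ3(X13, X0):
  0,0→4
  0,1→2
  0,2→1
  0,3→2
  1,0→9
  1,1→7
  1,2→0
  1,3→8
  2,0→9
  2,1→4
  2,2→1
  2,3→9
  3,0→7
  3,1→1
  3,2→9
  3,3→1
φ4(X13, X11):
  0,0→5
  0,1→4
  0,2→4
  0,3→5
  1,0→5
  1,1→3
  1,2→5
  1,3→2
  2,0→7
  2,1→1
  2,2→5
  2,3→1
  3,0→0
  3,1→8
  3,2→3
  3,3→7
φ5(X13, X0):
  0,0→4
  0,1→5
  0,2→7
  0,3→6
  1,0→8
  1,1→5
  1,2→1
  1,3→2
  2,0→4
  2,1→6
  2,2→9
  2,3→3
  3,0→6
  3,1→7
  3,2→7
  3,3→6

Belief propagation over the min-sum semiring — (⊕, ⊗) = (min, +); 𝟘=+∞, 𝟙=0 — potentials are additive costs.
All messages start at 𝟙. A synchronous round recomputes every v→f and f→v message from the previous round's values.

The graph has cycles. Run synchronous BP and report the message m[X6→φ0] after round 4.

message @ round 4 = [3, 10, 7, 4]

init: all messages = 𝟙 over 4 values
r1 m[φ0→X6] = [0, 2, 4, 0]
r1 m[φ0→X12] = [0, 4, 1, 0]
r1 m[φ1→X6] = [0, 3, 4, 1]
r1 m[φ1→X13] = [4, 0, 5, 1]
r1 m[φ2→X15] = [1, 0, 3, 4]
r1 m[φ2→X12] = [3, 2, 4, 0]
r1 m[φ3→X13] = [1, 0, 1, 1]
r1 m[φ3→X0] = [4, 1, 0, 1]
r1 m[φ4→X13] = [4, 2, 1, 0]
r1 m[φ4→X11] = [0, 1, 3, 1]
r1 m[φ5→X13] = [4, 1, 3, 6]
r1 m[φ5→X0] = [4, 5, 1, 2]
r1 m[X6→φ0] = [0, 0, 0, 0]
r1 m[X6→φ1] = [0, 0, 0, 0]
r1 m[X13→φ1] = [0, 0, 0, 0]
r1 m[X13→φ3] = [0, 0, 0, 0]
r1 m[X13→φ4] = [0, 0, 0, 0]
r1 m[X13→φ5] = [0, 0, 0, 0]
r1 m[X15→φ2] = [0, 0, 0, 0]
r1 m[X12→φ0] = [0, 0, 0, 0]
r1 m[X12→φ2] = [0, 0, 0, 0]
r1 m[X0→φ3] = [0, 0, 0, 0]
r1 m[X0→φ5] = [0, 0, 0, 0]
r1 m[X11→φ4] = [0, 0, 0, 0]
r2 m[φ0→X6] = [0, 2, 4, 0]
r2 m[φ0→X12] = [0, 4, 1, 0]
r2 m[φ1→X6] = [0, 3, 4, 1]
r2 m[φ1→X13] = [4, 0, 5, 1]
r2 m[φ2→X15] = [1, 0, 3, 4]
r2 m[φ2→X12] = [3, 2, 4, 0]
r2 m[φ3→X13] = [1, 0, 1, 1]
r2 m[φ3→X0] = [4, 1, 0, 1]
r2 m[φ4→X13] = [4, 2, 1, 0]
r2 m[φ4→X11] = [0, 1, 3, 1]
r2 m[φ5→X13] = [4, 1, 3, 6]
r2 m[φ5→X0] = [4, 5, 1, 2]
r2 m[X6→φ0] = [0, 3, 4, 1]
r2 m[X6→φ1] = [0, 2, 4, 0]
r2 m[X13→φ1] = [9, 3, 5, 7]
r2 m[X13→φ3] = [12, 3, 9, 7]
r2 m[X13→φ4] = [9, 1, 9, 8]
r2 m[X13→φ5] = [9, 2, 7, 2]
r2 m[X15→φ2] = [0, 0, 0, 0]
r2 m[X12→φ0] = [3, 2, 4, 0]
r2 m[X12→φ2] = [0, 4, 1, 0]
r2 m[X0→φ3] = [4, 5, 1, 2]
r2 m[X0→φ5] = [4, 1, 0, 1]
r2 m[X11→φ4] = [0, 0, 0, 0]
r3 m[φ0→X6] = [0, 3, 5, 3]
r3 m[φ0→X12] = [1, 4, 1, 0]
r3 m[φ1→X6] = [3, 10, 7, 4]
r3 m[φ1→X13] = [4, 0, 7, 1]
r3 m[φ2→X15] = [1, 0, 3, 6]
r3 m[φ2→X12] = [3, 2, 4, 0]
r3 m[φ3→X13] = [2, 1, 2, 3]
r3 m[φ3→X0] = [12, 8, 3, 8]
r3 m[φ4→X13] = [4, 2, 1, 0]
r3 m[φ4→X11] = [6, 4, 6, 3]
r3 m[φ5→X13] = [6, 1, 4, 7]
r3 m[φ5→X0] = [8, 7, 3, 4]
r3 m[X6→φ0] = [0, 3, 4, 1]
r3 m[X6→φ1] = [0, 2, 4, 0]
r3 m[X13→φ1] = [9, 3, 5, 7]
r3 m[X13→φ3] = [12, 3, 9, 7]
r3 m[X13→φ4] = [9, 1, 9, 8]
r3 m[X13→φ5] = [9, 2, 7, 2]
r3 m[X15→φ2] = [0, 0, 0, 0]
r3 m[X12→φ0] = [3, 2, 4, 0]
r3 m[X12→φ2] = [0, 4, 1, 0]
r3 m[X0→φ3] = [4, 5, 1, 2]
r3 m[X0→φ5] = [4, 1, 0, 1]
r3 m[X11→φ4] = [0, 0, 0, 0]
r4 m[φ0→X6] = [0, 3, 5, 3]
r4 m[φ0→X12] = [1, 4, 1, 0]
r4 m[φ1→X6] = [3, 10, 7, 4]
r4 m[φ1→X13] = [4, 0, 7, 1]
r4 m[φ2→X15] = [1, 0, 3, 6]
r4 m[φ2→X12] = [3, 2, 4, 0]
r4 m[φ3→X13] = [2, 1, 2, 3]
r4 m[φ3→X0] = [12, 8, 3, 8]
r4 m[φ4→X13] = [4, 2, 1, 0]
r4 m[φ4→X11] = [6, 4, 6, 3]
r4 m[φ5→X13] = [6, 1, 4, 7]
r4 m[φ5→X0] = [8, 7, 3, 4]
r4 m[X6→φ0] = [3, 10, 7, 4]
r4 m[X6→φ1] = [0, 3, 5, 3]
r4 m[X13→φ1] = [12, 4, 7, 10]
r4 m[X13→φ3] = [14, 3, 12, 8]
r4 m[X13→φ4] = [12, 2, 13, 11]
r4 m[X13→φ5] = [10, 3, 10, 4]
r4 m[X15→φ2] = [0, 0, 0, 0]
r4 m[X12→φ0] = [3, 2, 4, 0]
r4 m[X12→φ2] = [1, 4, 1, 0]
r4 m[X0→φ3] = [8, 7, 3, 4]
r4 m[X0→φ5] = [12, 8, 3, 8]
r4 m[X11→φ4] = [0, 0, 0, 0]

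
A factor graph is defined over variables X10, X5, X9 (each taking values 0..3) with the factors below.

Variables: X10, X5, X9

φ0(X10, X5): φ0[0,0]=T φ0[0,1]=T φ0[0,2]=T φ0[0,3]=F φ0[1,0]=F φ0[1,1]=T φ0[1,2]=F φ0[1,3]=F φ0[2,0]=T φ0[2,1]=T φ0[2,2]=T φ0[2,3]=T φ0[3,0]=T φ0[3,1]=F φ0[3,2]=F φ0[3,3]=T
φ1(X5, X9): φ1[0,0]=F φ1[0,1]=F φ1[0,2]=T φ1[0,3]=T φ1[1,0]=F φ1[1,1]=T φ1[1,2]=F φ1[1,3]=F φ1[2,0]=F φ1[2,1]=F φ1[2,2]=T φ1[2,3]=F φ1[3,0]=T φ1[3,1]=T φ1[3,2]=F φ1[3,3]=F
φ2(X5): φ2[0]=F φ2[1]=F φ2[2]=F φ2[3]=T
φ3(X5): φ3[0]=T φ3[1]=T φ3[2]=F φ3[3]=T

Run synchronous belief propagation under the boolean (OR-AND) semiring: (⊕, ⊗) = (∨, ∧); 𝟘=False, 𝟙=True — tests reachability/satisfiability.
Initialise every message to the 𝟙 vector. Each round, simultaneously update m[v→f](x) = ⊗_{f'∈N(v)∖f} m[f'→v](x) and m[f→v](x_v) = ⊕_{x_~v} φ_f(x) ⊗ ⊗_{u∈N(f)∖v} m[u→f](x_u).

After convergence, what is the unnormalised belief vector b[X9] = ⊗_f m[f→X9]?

b[X9] = [T, T, F, F]

init: all messages = 𝟙 over 4 values
r1 m[φ0→X10] = [T, T, T, T]
r1 m[φ0→X5] = [T, T, T, T]
r1 m[φ1→X5] = [T, T, T, T]
r1 m[φ1→X9] = [T, T, T, T]
r1 m[φ2→X5] = [F, F, F, T]
r1 m[φ3→X5] = [T, T, F, T]
r1 m[X10→φ0] = [T, T, T, T]
r1 m[X5→φ0] = [T, T, T, T]
r1 m[X5→φ1] = [T, T, T, T]
r1 m[X5→φ2] = [T, T, T, T]
r1 m[X5→φ3] = [T, T, T, T]
r1 m[X9→φ1] = [T, T, T, T]
r2 m[φ0→X10] = [T, T, T, T]
r2 m[φ0→X5] = [T, T, T, T]
r2 m[φ1→X5] = [T, T, T, T]
r2 m[φ1→X9] = [T, T, T, T]
r2 m[φ2→X5] = [F, F, F, T]
r2 m[φ3→X5] = [T, T, F, T]
r2 m[X10→φ0] = [T, T, T, T]
r2 m[X5→φ0] = [F, F, F, T]
r2 m[X5→φ1] = [F, F, F, T]
r2 m[X5→φ2] = [T, T, F, T]
r2 m[X5→φ3] = [F, F, F, T]
r2 m[X9→φ1] = [T, T, T, T]
r3 m[φ0→X10] = [F, F, T, T]
r3 m[φ0→X5] = [T, T, T, T]
r3 m[φ1→X5] = [T, T, T, T]
r3 m[φ1→X9] = [T, T, F, F]
r3 m[φ2→X5] = [F, F, F, T]
r3 m[φ3→X5] = [T, T, F, T]
r3 m[X10→φ0] = [T, T, T, T]
r3 m[X5→φ0] = [F, F, F, T]
r3 m[X5→φ1] = [F, F, F, T]
r3 m[X5→φ2] = [T, T, F, T]
r3 m[X5→φ3] = [F, F, F, T]
r3 m[X9→φ1] = [T, T, T, T]
r4 m[φ0→X10] = [F, F, T, T]
r4 m[φ0→X5] = [T, T, T, T]
r4 m[φ1→X5] = [T, T, T, T]
r4 m[φ1→X9] = [T, T, F, F]
r4 m[φ2→X5] = [F, F, F, T]
r4 m[φ3→X5] = [T, T, F, T]
r4 m[X10→φ0] = [T, T, T, T]
r4 m[X5→φ0] = [F, F, F, T]
r4 m[X5→φ1] = [F, F, F, T]
r4 m[X5→φ2] = [T, T, F, T]
r4 m[X5→φ3] = [F, F, F, T]
r4 m[X9→φ1] = [T, T, T, T]
fixed point reached at round 4
b[X9] = ⊗ incoming = [T, T, F, F]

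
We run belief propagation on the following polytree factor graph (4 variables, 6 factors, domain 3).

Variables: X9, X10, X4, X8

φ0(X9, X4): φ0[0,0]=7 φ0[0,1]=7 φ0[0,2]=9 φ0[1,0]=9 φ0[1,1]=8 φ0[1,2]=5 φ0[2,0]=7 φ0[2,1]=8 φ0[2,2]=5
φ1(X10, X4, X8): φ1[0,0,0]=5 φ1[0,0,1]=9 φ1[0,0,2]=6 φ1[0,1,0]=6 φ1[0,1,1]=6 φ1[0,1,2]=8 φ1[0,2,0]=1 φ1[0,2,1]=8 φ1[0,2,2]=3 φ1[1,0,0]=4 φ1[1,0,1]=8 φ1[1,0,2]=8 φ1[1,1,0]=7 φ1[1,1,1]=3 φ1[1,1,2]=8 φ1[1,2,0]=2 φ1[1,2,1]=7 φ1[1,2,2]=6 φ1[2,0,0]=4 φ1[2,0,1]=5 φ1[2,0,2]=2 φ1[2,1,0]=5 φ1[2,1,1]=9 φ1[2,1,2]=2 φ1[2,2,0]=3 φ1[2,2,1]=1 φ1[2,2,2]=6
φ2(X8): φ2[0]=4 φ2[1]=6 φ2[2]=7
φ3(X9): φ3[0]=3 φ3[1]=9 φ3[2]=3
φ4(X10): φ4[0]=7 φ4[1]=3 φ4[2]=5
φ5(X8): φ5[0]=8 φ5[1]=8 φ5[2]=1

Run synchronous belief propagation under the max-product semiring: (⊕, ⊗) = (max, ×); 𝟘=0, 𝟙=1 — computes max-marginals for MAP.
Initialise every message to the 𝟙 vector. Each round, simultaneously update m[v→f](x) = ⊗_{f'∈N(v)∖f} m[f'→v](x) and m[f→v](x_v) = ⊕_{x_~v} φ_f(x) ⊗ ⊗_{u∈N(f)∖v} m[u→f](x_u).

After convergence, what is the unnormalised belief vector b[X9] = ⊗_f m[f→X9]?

init: all messages = 𝟙 over 3 values
r1 m[φ0→X9] = [9, 9, 8]
r1 m[φ0→X4] = [9, 8, 9]
r1 m[φ1→X10] = [9, 8, 9]
r1 m[φ1→X4] = [9, 9, 8]
r1 m[φ1→X8] = [7, 9, 8]
r1 m[φ2→X8] = [4, 6, 7]
r1 m[φ3→X9] = [3, 9, 3]
r1 m[φ4→X10] = [7, 3, 5]
r1 m[φ5→X8] = [8, 8, 1]
r1 m[X9→φ0] = [1, 1, 1]
r1 m[X9→φ3] = [1, 1, 1]
r1 m[X10→φ1] = [1, 1, 1]
r1 m[X10→φ4] = [1, 1, 1]
r1 m[X4→φ0] = [1, 1, 1]
r1 m[X4→φ1] = [1, 1, 1]
r1 m[X8→φ1] = [1, 1, 1]
r1 m[X8→φ2] = [1, 1, 1]
r1 m[X8→φ5] = [1, 1, 1]
r2 m[φ0→X9] = [9, 9, 8]
r2 m[φ0→X4] = [9, 8, 9]
r2 m[φ1→X10] = [9, 8, 9]
r2 m[φ1→X4] = [9, 9, 8]
r2 m[φ1→X8] = [7, 9, 8]
r2 m[φ2→X8] = [4, 6, 7]
r2 m[φ3→X9] = [3, 9, 3]
r2 m[φ4→X10] = [7, 3, 5]
r2 m[φ5→X8] = [8, 8, 1]
r2 m[X9→φ0] = [3, 9, 3]
r2 m[X9→φ3] = [9, 9, 8]
r2 m[X10→φ1] = [7, 3, 5]
r2 m[X10→φ4] = [9, 8, 9]
r2 m[X4→φ0] = [9, 9, 8]
r2 m[X4→φ1] = [9, 8, 9]
r2 m[X8→φ1] = [32, 48, 7]
r2 m[X8→φ2] = [56, 72, 8]
r2 m[X8→φ5] = [28, 54, 56]
r3 m[φ0→X9] = [72, 81, 72]
r3 m[φ0→X4] = [81, 72, 45]
r3 m[φ1→X10] = [3888, 3456, 3456]
r3 m[φ1→X4] = [3024, 2160, 2688]
r3 m[φ1→X8] = [336, 567, 448]
r3 m[φ2→X8] = [4, 6, 7]
r3 m[φ3→X9] = [3, 9, 3]
r3 m[φ4→X10] = [7, 3, 5]
r3 m[φ5→X8] = [8, 8, 1]
r3 m[X9→φ0] = [3, 9, 3]
r3 m[X9→φ3] = [9, 9, 8]
r3 m[X10→φ1] = [7, 3, 5]
r3 m[X10→φ4] = [9, 8, 9]
r3 m[X4→φ0] = [9, 9, 8]
r3 m[X4→φ1] = [9, 8, 9]
r3 m[X8→φ1] = [32, 48, 7]
r3 m[X8→φ2] = [56, 72, 8]
r3 m[X8→φ5] = [28, 54, 56]
r4 m[φ0→X9] = [72, 81, 72]
r4 m[φ0→X4] = [81, 72, 45]
r4 m[φ1→X10] = [3888, 3456, 3456]
r4 m[φ1→X4] = [3024, 2160, 2688]
r4 m[φ1→X8] = [336, 567, 448]
r4 m[φ2→X8] = [4, 6, 7]
r4 m[φ3→X9] = [3, 9, 3]
r4 m[φ4→X10] = [7, 3, 5]
r4 m[φ5→X8] = [8, 8, 1]
r4 m[X9→φ0] = [3, 9, 3]
r4 m[X9→φ3] = [72, 81, 72]
r4 m[X10→φ1] = [7, 3, 5]
r4 m[X10→φ4] = [3888, 3456, 3456]
r4 m[X4→φ0] = [3024, 2160, 2688]
r4 m[X4→φ1] = [81, 72, 45]
r4 m[X8→φ1] = [32, 48, 7]
r4 m[X8→φ2] = [2688, 4536, 448]
r4 m[X8→φ5] = [1344, 3402, 3136]
r5 m[φ0→X9] = [24192, 27216, 21168]
r5 m[φ0→X4] = [81, 72, 45]
r5 m[φ1→X10] = [34992, 31104, 31104]
r5 m[φ1→X4] = [3024, 2160, 2688]
r5 m[φ1→X8] = [3024, 5103, 4032]
r5 m[φ2→X8] = [4, 6, 7]
r5 m[φ3→X9] = [3, 9, 3]
r5 m[φ4→X10] = [7, 3, 5]
r5 m[φ5→X8] = [8, 8, 1]
r5 m[X9→φ0] = [3, 9, 3]
r5 m[X9→φ3] = [72, 81, 72]
r5 m[X10→φ1] = [7, 3, 5]
r5 m[X10→φ4] = [3888, 3456, 3456]
r5 m[X4→φ0] = [3024, 2160, 2688]
r5 m[X4→φ1] = [81, 72, 45]
r5 m[X8→φ1] = [32, 48, 7]
r5 m[X8→φ2] = [2688, 4536, 448]
r5 m[X8→φ5] = [1344, 3402, 3136]
r6 m[φ0→X9] = [24192, 27216, 21168]
r6 m[φ0→X4] = [81, 72, 45]
r6 m[φ1→X10] = [34992, 31104, 31104]
r6 m[φ1→X4] = [3024, 2160, 2688]
r6 m[φ1→X8] = [3024, 5103, 4032]
r6 m[φ2→X8] = [4, 6, 7]
r6 m[φ3→X9] = [3, 9, 3]
r6 m[φ4→X10] = [7, 3, 5]
r6 m[φ5→X8] = [8, 8, 1]
r6 m[X9→φ0] = [3, 9, 3]
r6 m[X9→φ3] = [24192, 27216, 21168]
r6 m[X10→φ1] = [7, 3, 5]
r6 m[X10→φ4] = [34992, 31104, 31104]
r6 m[X4→φ0] = [3024, 2160, 2688]
r6 m[X4→φ1] = [81, 72, 45]
r6 m[X8→φ1] = [32, 48, 7]
r6 m[X8→φ2] = [24192, 40824, 4032]
r6 m[X8→φ5] = [12096, 30618, 28224]
r7 m[φ0→X9] = [24192, 27216, 21168]
r7 m[φ0→X4] = [81, 72, 45]
r7 m[φ1→X10] = [34992, 31104, 31104]
r7 m[φ1→X4] = [3024, 2160, 2688]
r7 m[φ1→X8] = [3024, 5103, 4032]
r7 m[φ2→X8] = [4, 6, 7]
r7 m[φ3→X9] = [3, 9, 3]
r7 m[φ4→X10] = [7, 3, 5]
r7 m[φ5→X8] = [8, 8, 1]
r7 m[X9→φ0] = [3, 9, 3]
r7 m[X9→φ3] = [24192, 27216, 21168]
r7 m[X10→φ1] = [7, 3, 5]
r7 m[X10→φ4] = [34992, 31104, 31104]
r7 m[X4→φ0] = [3024, 2160, 2688]
r7 m[X4→φ1] = [81, 72, 45]
r7 m[X8→φ1] = [32, 48, 7]
r7 m[X8→φ2] = [24192, 40824, 4032]
r7 m[X8→φ5] = [12096, 30618, 28224]
fixed point reached at round 7
b[X9] = ⊗ incoming = [72576, 244944, 63504]

b[X9] = [72576, 244944, 63504]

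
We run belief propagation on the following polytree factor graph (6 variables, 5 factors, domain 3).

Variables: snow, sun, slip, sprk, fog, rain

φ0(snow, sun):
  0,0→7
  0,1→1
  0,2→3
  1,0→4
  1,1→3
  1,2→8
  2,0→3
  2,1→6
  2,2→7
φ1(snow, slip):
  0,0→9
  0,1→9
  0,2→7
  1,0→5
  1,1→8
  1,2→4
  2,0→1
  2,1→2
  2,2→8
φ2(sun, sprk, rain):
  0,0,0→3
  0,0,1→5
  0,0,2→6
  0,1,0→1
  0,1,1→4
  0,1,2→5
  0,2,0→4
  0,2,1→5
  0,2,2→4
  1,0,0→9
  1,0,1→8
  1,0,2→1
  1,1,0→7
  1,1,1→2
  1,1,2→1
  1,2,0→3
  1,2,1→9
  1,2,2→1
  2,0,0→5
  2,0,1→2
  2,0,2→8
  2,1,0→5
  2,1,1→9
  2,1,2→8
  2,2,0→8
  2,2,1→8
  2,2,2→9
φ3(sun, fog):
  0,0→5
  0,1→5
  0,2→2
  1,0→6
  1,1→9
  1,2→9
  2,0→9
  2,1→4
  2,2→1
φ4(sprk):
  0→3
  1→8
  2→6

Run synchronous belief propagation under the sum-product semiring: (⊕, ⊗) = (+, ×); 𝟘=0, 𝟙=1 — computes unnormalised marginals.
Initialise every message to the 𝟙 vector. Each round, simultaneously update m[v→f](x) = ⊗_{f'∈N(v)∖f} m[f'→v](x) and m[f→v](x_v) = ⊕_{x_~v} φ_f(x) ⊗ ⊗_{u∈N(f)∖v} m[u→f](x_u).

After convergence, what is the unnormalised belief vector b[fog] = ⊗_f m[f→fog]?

b[fog] = [1418256, 974328, 488184]

init: all messages = 𝟙 over 3 values
r1 m[φ0→snow] = [11, 15, 16]
r1 m[φ0→sun] = [14, 10, 18]
r1 m[φ1→snow] = [25, 17, 11]
r1 m[φ1→slip] = [15, 19, 19]
r1 m[φ2→sun] = [37, 41, 62]
r1 m[φ2→sprk] = [47, 42, 51]
r1 m[φ2→rain] = [45, 52, 43]
r1 m[φ3→sun] = [12, 24, 14]
r1 m[φ3→fog] = [20, 18, 12]
r1 m[φ4→sprk] = [3, 8, 6]
r1 m[snow→φ0] = [1, 1, 1]
r1 m[snow→φ1] = [1, 1, 1]
r1 m[sun→φ0] = [1, 1, 1]
r1 m[sun→φ2] = [1, 1, 1]
r1 m[sun→φ3] = [1, 1, 1]
r1 m[slip→φ1] = [1, 1, 1]
r1 m[sprk→φ2] = [1, 1, 1]
r1 m[sprk→φ4] = [1, 1, 1]
r1 m[fog→φ3] = [1, 1, 1]
r1 m[rain→φ2] = [1, 1, 1]
r2 m[φ0→snow] = [11, 15, 16]
r2 m[φ0→sun] = [14, 10, 18]
r2 m[φ1→snow] = [25, 17, 11]
r2 m[φ1→slip] = [15, 19, 19]
r2 m[φ2→sun] = [37, 41, 62]
r2 m[φ2→sprk] = [47, 42, 51]
r2 m[φ2→rain] = [45, 52, 43]
r2 m[φ3→sun] = [12, 24, 14]
r2 m[φ3→fog] = [20, 18, 12]
r2 m[φ4→sprk] = [3, 8, 6]
r2 m[snow→φ0] = [25, 17, 11]
r2 m[snow→φ1] = [11, 15, 16]
r2 m[sun→φ0] = [444, 984, 868]
r2 m[sun→φ2] = [168, 240, 252]
r2 m[sun→φ3] = [518, 410, 1116]
r2 m[slip→φ1] = [1, 1, 1]
r2 m[sprk→φ2] = [3, 8, 6]
r2 m[sprk→φ4] = [47, 42, 51]
r2 m[fog→φ3] = [1, 1, 1]
r2 m[rain→φ2] = [1, 1, 1]
r3 m[φ0→snow] = [6696, 11672, 13312]
r3 m[φ0→sun] = [276, 142, 288]
r3 m[φ1→snow] = [25, 17, 11]
r3 m[φ1→slip] = [190, 251, 265]
r3 m[φ2→sun] = [200, 212, 371]
r3 m[φ2→sprk] = [10452, 9624, 11604]
r3 m[φ2→rain] = [57084, 67248, 53640]
r3 m[φ3→sun] = [12, 24, 14]
r3 m[φ3→fog] = [15094, 10744, 5842]
r3 m[φ4→sprk] = [3, 8, 6]
r3 m[snow→φ0] = [25, 17, 11]
r3 m[snow→φ1] = [11, 15, 16]
r3 m[sun→φ0] = [444, 984, 868]
r3 m[sun→φ2] = [168, 240, 252]
r3 m[sun→φ3] = [518, 410, 1116]
r3 m[slip→φ1] = [1, 1, 1]
r3 m[sprk→φ2] = [3, 8, 6]
r3 m[sprk→φ4] = [47, 42, 51]
r3 m[fog→φ3] = [1, 1, 1]
r3 m[rain→φ2] = [1, 1, 1]
r4 m[φ0→snow] = [6696, 11672, 13312]
r4 m[φ0→sun] = [276, 142, 288]
r4 m[φ1→snow] = [25, 17, 11]
r4 m[φ1→slip] = [190, 251, 265]
r4 m[φ2→sun] = [200, 212, 371]
r4 m[φ2→sprk] = [10452, 9624, 11604]
r4 m[φ2→rain] = [57084, 67248, 53640]
r4 m[φ3→sun] = [12, 24, 14]
r4 m[φ3→fog] = [15094, 10744, 5842]
r4 m[φ4→sprk] = [3, 8, 6]
r4 m[snow→φ0] = [25, 17, 11]
r4 m[snow→φ1] = [6696, 11672, 13312]
r4 m[sun→φ0] = [2400, 5088, 5194]
r4 m[sun→φ2] = [3312, 3408, 4032]
r4 m[sun→φ3] = [55200, 30104, 106848]
r4 m[slip→φ1] = [1, 1, 1]
r4 m[sprk→φ2] = [3, 8, 6]
r4 m[sprk→φ4] = [10452, 9624, 11604]
r4 m[fog→φ3] = [1, 1, 1]
r4 m[rain→φ2] = [1, 1, 1]
r5 m[φ0→snow] = [37470, 66416, 74086]
r5 m[φ0→sun] = [276, 142, 288]
r5 m[φ1→snow] = [25, 17, 11]
r5 m[φ1→slip] = [131936, 180264, 200056]
r5 m[φ2→sun] = [200, 212, 371]
r5 m[φ2→sprk] = [168192, 155904, 188160]
r5 m[φ2→rain] = [895296, 1083408, 902064]
r5 m[φ3→sun] = [12, 24, 14]
r5 m[φ3→fog] = [1418256, 974328, 488184]
r5 m[φ4→sprk] = [3, 8, 6]
r5 m[snow→φ0] = [25, 17, 11]
r5 m[snow→φ1] = [6696, 11672, 13312]
r5 m[sun→φ0] = [2400, 5088, 5194]
r5 m[sun→φ2] = [3312, 3408, 4032]
r5 m[sun→φ3] = [55200, 30104, 106848]
r5 m[slip→φ1] = [1, 1, 1]
r5 m[sprk→φ2] = [3, 8, 6]
r5 m[sprk→φ4] = [10452, 9624, 11604]
r5 m[fog→φ3] = [1, 1, 1]
r5 m[rain→φ2] = [1, 1, 1]
r6 m[φ0→snow] = [37470, 66416, 74086]
r6 m[φ0→sun] = [276, 142, 288]
r6 m[φ1→snow] = [25, 17, 11]
r6 m[φ1→slip] = [131936, 180264, 200056]
r6 m[φ2→sun] = [200, 212, 371]
r6 m[φ2→sprk] = [168192, 155904, 188160]
r6 m[φ2→rain] = [895296, 1083408, 902064]
r6 m[φ3→sun] = [12, 24, 14]
r6 m[φ3→fog] = [1418256, 974328, 488184]
r6 m[φ4→sprk] = [3, 8, 6]
r6 m[snow→φ0] = [25, 17, 11]
r6 m[snow→φ1] = [37470, 66416, 74086]
r6 m[sun→φ0] = [2400, 5088, 5194]
r6 m[sun→φ2] = [3312, 3408, 4032]
r6 m[sun→φ3] = [55200, 30104, 106848]
r6 m[slip→φ1] = [1, 1, 1]
r6 m[sprk→φ2] = [3, 8, 6]
r6 m[sprk→φ4] = [168192, 155904, 188160]
r6 m[fog→φ3] = [1, 1, 1]
r6 m[rain→φ2] = [1, 1, 1]
r7 m[φ0→snow] = [37470, 66416, 74086]
r7 m[φ0→sun] = [276, 142, 288]
r7 m[φ1→snow] = [25, 17, 11]
r7 m[φ1→slip] = [743396, 1016730, 1120642]
r7 m[φ2→sun] = [200, 212, 371]
r7 m[φ2→sprk] = [168192, 155904, 188160]
r7 m[φ2→rain] = [895296, 1083408, 902064]
r7 m[φ3→sun] = [12, 24, 14]
r7 m[φ3→fog] = [1418256, 974328, 488184]
r7 m[φ4→sprk] = [3, 8, 6]
r7 m[snow→φ0] = [25, 17, 11]
r7 m[snow→φ1] = [37470, 66416, 74086]
r7 m[sun→φ0] = [2400, 5088, 5194]
r7 m[sun→φ2] = [3312, 3408, 4032]
r7 m[sun→φ3] = [55200, 30104, 106848]
r7 m[slip→φ1] = [1, 1, 1]
r7 m[sprk→φ2] = [3, 8, 6]
r7 m[sprk→φ4] = [168192, 155904, 188160]
r7 m[fog→φ3] = [1, 1, 1]
r7 m[rain→φ2] = [1, 1, 1]
r8 m[φ0→snow] = [37470, 66416, 74086]
r8 m[φ0→sun] = [276, 142, 288]
r8 m[φ1→snow] = [25, 17, 11]
r8 m[φ1→slip] = [743396, 1016730, 1120642]
r8 m[φ2→sun] = [200, 212, 371]
r8 m[φ2→sprk] = [168192, 155904, 188160]
r8 m[φ2→rain] = [895296, 1083408, 902064]
r8 m[φ3→sun] = [12, 24, 14]
r8 m[φ3→fog] = [1418256, 974328, 488184]
r8 m[φ4→sprk] = [3, 8, 6]
r8 m[snow→φ0] = [25, 17, 11]
r8 m[snow→φ1] = [37470, 66416, 74086]
r8 m[sun→φ0] = [2400, 5088, 5194]
r8 m[sun→φ2] = [3312, 3408, 4032]
r8 m[sun→φ3] = [55200, 30104, 106848]
r8 m[slip→φ1] = [1, 1, 1]
r8 m[sprk→φ2] = [3, 8, 6]
r8 m[sprk→φ4] = [168192, 155904, 188160]
r8 m[fog→φ3] = [1, 1, 1]
r8 m[rain→φ2] = [1, 1, 1]
fixed point reached at round 8
b[fog] = ⊗ incoming = [1418256, 974328, 488184]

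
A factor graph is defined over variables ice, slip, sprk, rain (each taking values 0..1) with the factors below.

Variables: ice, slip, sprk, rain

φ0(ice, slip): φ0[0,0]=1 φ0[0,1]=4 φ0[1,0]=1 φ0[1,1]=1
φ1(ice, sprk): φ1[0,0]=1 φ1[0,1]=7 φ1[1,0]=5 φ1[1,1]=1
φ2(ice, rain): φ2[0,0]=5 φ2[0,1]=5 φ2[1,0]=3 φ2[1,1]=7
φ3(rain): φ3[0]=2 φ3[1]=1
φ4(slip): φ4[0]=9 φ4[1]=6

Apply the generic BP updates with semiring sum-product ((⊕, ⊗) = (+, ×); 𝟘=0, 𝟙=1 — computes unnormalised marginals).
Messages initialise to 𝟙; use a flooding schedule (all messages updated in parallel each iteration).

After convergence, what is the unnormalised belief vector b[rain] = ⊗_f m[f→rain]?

b[rain] = [3180, 1950]

init: all messages = 𝟙 over 2 values
r1 m[φ0→ice] = [5, 2]
r1 m[φ0→slip] = [2, 5]
r1 m[φ1→ice] = [8, 6]
r1 m[φ1→sprk] = [6, 8]
r1 m[φ2→ice] = [10, 10]
r1 m[φ2→rain] = [8, 12]
r1 m[φ3→rain] = [2, 1]
r1 m[φ4→slip] = [9, 6]
r1 m[ice→φ0] = [1, 1]
r1 m[ice→φ1] = [1, 1]
r1 m[ice→φ2] = [1, 1]
r1 m[slip→φ0] = [1, 1]
r1 m[slip→φ4] = [1, 1]
r1 m[sprk→φ1] = [1, 1]
r1 m[rain→φ2] = [1, 1]
r1 m[rain→φ3] = [1, 1]
r2 m[φ0→ice] = [5, 2]
r2 m[φ0→slip] = [2, 5]
r2 m[φ1→ice] = [8, 6]
r2 m[φ1→sprk] = [6, 8]
r2 m[φ2→ice] = [10, 10]
r2 m[φ2→rain] = [8, 12]
r2 m[φ3→rain] = [2, 1]
r2 m[φ4→slip] = [9, 6]
r2 m[ice→φ0] = [80, 60]
r2 m[ice→φ1] = [50, 20]
r2 m[ice→φ2] = [40, 12]
r2 m[slip→φ0] = [9, 6]
r2 m[slip→φ4] = [2, 5]
r2 m[sprk→φ1] = [1, 1]
r2 m[rain→φ2] = [2, 1]
r2 m[rain→φ3] = [8, 12]
r3 m[φ0→ice] = [33, 15]
r3 m[φ0→slip] = [140, 380]
r3 m[φ1→ice] = [8, 6]
r3 m[φ1→sprk] = [150, 370]
r3 m[φ2→ice] = [15, 13]
r3 m[φ2→rain] = [236, 284]
r3 m[φ3→rain] = [2, 1]
r3 m[φ4→slip] = [9, 6]
r3 m[ice→φ0] = [80, 60]
r3 m[ice→φ1] = [50, 20]
r3 m[ice→φ2] = [40, 12]
r3 m[slip→φ0] = [9, 6]
r3 m[slip→φ4] = [2, 5]
r3 m[sprk→φ1] = [1, 1]
r3 m[rain→φ2] = [2, 1]
r3 m[rain→φ3] = [8, 12]
r4 m[φ0→ice] = [33, 15]
r4 m[φ0→slip] = [140, 380]
r4 m[φ1→ice] = [8, 6]
r4 m[φ1→sprk] = [150, 370]
r4 m[φ2→ice] = [15, 13]
r4 m[φ2→rain] = [236, 284]
r4 m[φ3→rain] = [2, 1]
r4 m[φ4→slip] = [9, 6]
r4 m[ice→φ0] = [120, 78]
r4 m[ice→φ1] = [495, 195]
r4 m[ice→φ2] = [264, 90]
r4 m[slip→φ0] = [9, 6]
r4 m[slip→φ4] = [140, 380]
r4 m[sprk→φ1] = [1, 1]
r4 m[rain→φ2] = [2, 1]
r4 m[rain→φ3] = [236, 284]
r5 m[φ0→ice] = [33, 15]
r5 m[φ0→slip] = [198, 558]
r5 m[φ1→ice] = [8, 6]
r5 m[φ1→sprk] = [1470, 3660]
r5 m[φ2→ice] = [15, 13]
r5 m[φ2→rain] = [1590, 1950]
r5 m[φ3→rain] = [2, 1]
r5 m[φ4→slip] = [9, 6]
r5 m[ice→φ0] = [120, 78]
r5 m[ice→φ1] = [495, 195]
r5 m[ice→φ2] = [264, 90]
r5 m[slip→φ0] = [9, 6]
r5 m[slip→φ4] = [140, 380]
r5 m[sprk→φ1] = [1, 1]
r5 m[rain→φ2] = [2, 1]
r5 m[rain→φ3] = [236, 284]
r6 m[φ0→ice] = [33, 15]
r6 m[φ0→slip] = [198, 558]
r6 m[φ1→ice] = [8, 6]
r6 m[φ1→sprk] = [1470, 3660]
r6 m[φ2→ice] = [15, 13]
r6 m[φ2→rain] = [1590, 1950]
r6 m[φ3→rain] = [2, 1]
r6 m[φ4→slip] = [9, 6]
r6 m[ice→φ0] = [120, 78]
r6 m[ice→φ1] = [495, 195]
r6 m[ice→φ2] = [264, 90]
r6 m[slip→φ0] = [9, 6]
r6 m[slip→φ4] = [198, 558]
r6 m[sprk→φ1] = [1, 1]
r6 m[rain→φ2] = [2, 1]
r6 m[rain→φ3] = [1590, 1950]
r7 m[φ0→ice] = [33, 15]
r7 m[φ0→slip] = [198, 558]
r7 m[φ1→ice] = [8, 6]
r7 m[φ1→sprk] = [1470, 3660]
r7 m[φ2→ice] = [15, 13]
r7 m[φ2→rain] = [1590, 1950]
r7 m[φ3→rain] = [2, 1]
r7 m[φ4→slip] = [9, 6]
r7 m[ice→φ0] = [120, 78]
r7 m[ice→φ1] = [495, 195]
r7 m[ice→φ2] = [264, 90]
r7 m[slip→φ0] = [9, 6]
r7 m[slip→φ4] = [198, 558]
r7 m[sprk→φ1] = [1, 1]
r7 m[rain→φ2] = [2, 1]
r7 m[rain→φ3] = [1590, 1950]
fixed point reached at round 7
b[rain] = ⊗ incoming = [3180, 1950]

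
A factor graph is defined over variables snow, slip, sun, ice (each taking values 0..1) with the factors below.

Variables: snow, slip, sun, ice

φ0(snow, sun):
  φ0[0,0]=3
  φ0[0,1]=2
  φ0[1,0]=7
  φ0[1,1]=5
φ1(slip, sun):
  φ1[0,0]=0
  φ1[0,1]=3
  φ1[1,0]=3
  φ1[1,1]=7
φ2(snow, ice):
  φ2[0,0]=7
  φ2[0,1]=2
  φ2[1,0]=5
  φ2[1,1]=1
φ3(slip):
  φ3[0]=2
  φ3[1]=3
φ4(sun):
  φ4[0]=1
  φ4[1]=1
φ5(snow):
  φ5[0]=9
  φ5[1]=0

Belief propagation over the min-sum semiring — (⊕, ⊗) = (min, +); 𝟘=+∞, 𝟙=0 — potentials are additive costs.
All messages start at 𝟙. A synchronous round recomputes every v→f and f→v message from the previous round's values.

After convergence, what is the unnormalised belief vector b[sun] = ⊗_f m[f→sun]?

init: all messages = 𝟙 over 2 values
r1 m[φ0→snow] = [2, 5]
r1 m[φ0→sun] = [3, 2]
r1 m[φ1→slip] = [0, 3]
r1 m[φ1→sun] = [0, 3]
r1 m[φ2→snow] = [2, 1]
r1 m[φ2→ice] = [5, 1]
r1 m[φ3→slip] = [2, 3]
r1 m[φ4→sun] = [1, 1]
r1 m[φ5→snow] = [9, 0]
r1 m[snow→φ0] = [0, 0]
r1 m[snow→φ2] = [0, 0]
r1 m[snow→φ5] = [0, 0]
r1 m[slip→φ1] = [0, 0]
r1 m[slip→φ3] = [0, 0]
r1 m[sun→φ0] = [0, 0]
r1 m[sun→φ1] = [0, 0]
r1 m[sun→φ4] = [0, 0]
r1 m[ice→φ2] = [0, 0]
r2 m[φ0→snow] = [2, 5]
r2 m[φ0→sun] = [3, 2]
r2 m[φ1→slip] = [0, 3]
r2 m[φ1→sun] = [0, 3]
r2 m[φ2→snow] = [2, 1]
r2 m[φ2→ice] = [5, 1]
r2 m[φ3→slip] = [2, 3]
r2 m[φ4→sun] = [1, 1]
r2 m[φ5→snow] = [9, 0]
r2 m[snow→φ0] = [11, 1]
r2 m[snow→φ2] = [11, 5]
r2 m[snow→φ5] = [4, 6]
r2 m[slip→φ1] = [2, 3]
r2 m[slip→φ3] = [0, 3]
r2 m[sun→φ0] = [1, 4]
r2 m[sun→φ1] = [4, 3]
r2 m[sun→φ4] = [3, 5]
r2 m[ice→φ2] = [0, 0]
r3 m[φ0→snow] = [4, 8]
r3 m[φ0→sun] = [8, 6]
r3 m[φ1→slip] = [4, 7]
r3 m[φ1→sun] = [2, 5]
r3 m[φ2→snow] = [2, 1]
r3 m[φ2→ice] = [10, 6]
r3 m[φ3→slip] = [2, 3]
r3 m[φ4→sun] = [1, 1]
r3 m[φ5→snow] = [9, 0]
r3 m[snow→φ0] = [11, 1]
r3 m[snow→φ2] = [11, 5]
r3 m[snow→φ5] = [4, 6]
r3 m[slip→φ1] = [2, 3]
r3 m[slip→φ3] = [0, 3]
r3 m[sun→φ0] = [1, 4]
r3 m[sun→φ1] = [4, 3]
r3 m[sun→φ4] = [3, 5]
r3 m[ice→φ2] = [0, 0]
r4 m[φ0→snow] = [4, 8]
r4 m[φ0→sun] = [8, 6]
r4 m[φ1→slip] = [4, 7]
r4 m[φ1→sun] = [2, 5]
r4 m[φ2→snow] = [2, 1]
r4 m[φ2→ice] = [10, 6]
r4 m[φ3→slip] = [2, 3]
r4 m[φ4→sun] = [1, 1]
r4 m[φ5→snow] = [9, 0]
r4 m[snow→φ0] = [11, 1]
r4 m[snow→φ2] = [13, 8]
r4 m[snow→φ5] = [6, 9]
r4 m[slip→φ1] = [2, 3]
r4 m[slip→φ3] = [4, 7]
r4 m[sun→φ0] = [3, 6]
r4 m[sun→φ1] = [9, 7]
r4 m[sun→φ4] = [10, 11]
r4 m[ice→φ2] = [0, 0]
r5 m[φ0→snow] = [6, 10]
r5 m[φ0→sun] = [8, 6]
r5 m[φ1→slip] = [9, 12]
r5 m[φ1→sun] = [2, 5]
r5 m[φ2→snow] = [2, 1]
r5 m[φ2→ice] = [13, 9]
r5 m[φ3→slip] = [2, 3]
r5 m[φ4→sun] = [1, 1]
r5 m[φ5→snow] = [9, 0]
r5 m[snow→φ0] = [11, 1]
r5 m[snow→φ2] = [13, 8]
r5 m[snow→φ5] = [6, 9]
r5 m[slip→φ1] = [2, 3]
r5 m[slip→φ3] = [4, 7]
r5 m[sun→φ0] = [3, 6]
r5 m[sun→φ1] = [9, 7]
r5 m[sun→φ4] = [10, 11]
r5 m[ice→φ2] = [0, 0]
r6 m[φ0→snow] = [6, 10]
r6 m[φ0→sun] = [8, 6]
r6 m[φ1→slip] = [9, 12]
r6 m[φ1→sun] = [2, 5]
r6 m[φ2→snow] = [2, 1]
r6 m[φ2→ice] = [13, 9]
r6 m[φ3→slip] = [2, 3]
r6 m[φ4→sun] = [1, 1]
r6 m[φ5→snow] = [9, 0]
r6 m[snow→φ0] = [11, 1]
r6 m[snow→φ2] = [15, 10]
r6 m[snow→φ5] = [8, 11]
r6 m[slip→φ1] = [2, 3]
r6 m[slip→φ3] = [9, 12]
r6 m[sun→φ0] = [3, 6]
r6 m[sun→φ1] = [9, 7]
r6 m[sun→φ4] = [10, 11]
r6 m[ice→φ2] = [0, 0]
r7 m[φ0→snow] = [6, 10]
r7 m[φ0→sun] = [8, 6]
r7 m[φ1→slip] = [9, 12]
r7 m[φ1→sun] = [2, 5]
r7 m[φ2→snow] = [2, 1]
r7 m[φ2→ice] = [15, 11]
r7 m[φ3→slip] = [2, 3]
r7 m[φ4→sun] = [1, 1]
r7 m[φ5→snow] = [9, 0]
r7 m[snow→φ0] = [11, 1]
r7 m[snow→φ2] = [15, 10]
r7 m[snow→φ5] = [8, 11]
r7 m[slip→φ1] = [2, 3]
r7 m[slip→φ3] = [9, 12]
r7 m[sun→φ0] = [3, 6]
r7 m[sun→φ1] = [9, 7]
r7 m[sun→φ4] = [10, 11]
r7 m[ice→φ2] = [0, 0]
r8 m[φ0→snow] = [6, 10]
r8 m[φ0→sun] = [8, 6]
r8 m[φ1→slip] = [9, 12]
r8 m[φ1→sun] = [2, 5]
r8 m[φ2→snow] = [2, 1]
r8 m[φ2→ice] = [15, 11]
r8 m[φ3→slip] = [2, 3]
r8 m[φ4→sun] = [1, 1]
r8 m[φ5→snow] = [9, 0]
r8 m[snow→φ0] = [11, 1]
r8 m[snow→φ2] = [15, 10]
r8 m[snow→φ5] = [8, 11]
r8 m[slip→φ1] = [2, 3]
r8 m[slip→φ3] = [9, 12]
r8 m[sun→φ0] = [3, 6]
r8 m[sun→φ1] = [9, 7]
r8 m[sun→φ4] = [10, 11]
r8 m[ice→φ2] = [0, 0]
fixed point reached at round 8
b[sun] = ⊗ incoming = [11, 12]

b[sun] = [11, 12]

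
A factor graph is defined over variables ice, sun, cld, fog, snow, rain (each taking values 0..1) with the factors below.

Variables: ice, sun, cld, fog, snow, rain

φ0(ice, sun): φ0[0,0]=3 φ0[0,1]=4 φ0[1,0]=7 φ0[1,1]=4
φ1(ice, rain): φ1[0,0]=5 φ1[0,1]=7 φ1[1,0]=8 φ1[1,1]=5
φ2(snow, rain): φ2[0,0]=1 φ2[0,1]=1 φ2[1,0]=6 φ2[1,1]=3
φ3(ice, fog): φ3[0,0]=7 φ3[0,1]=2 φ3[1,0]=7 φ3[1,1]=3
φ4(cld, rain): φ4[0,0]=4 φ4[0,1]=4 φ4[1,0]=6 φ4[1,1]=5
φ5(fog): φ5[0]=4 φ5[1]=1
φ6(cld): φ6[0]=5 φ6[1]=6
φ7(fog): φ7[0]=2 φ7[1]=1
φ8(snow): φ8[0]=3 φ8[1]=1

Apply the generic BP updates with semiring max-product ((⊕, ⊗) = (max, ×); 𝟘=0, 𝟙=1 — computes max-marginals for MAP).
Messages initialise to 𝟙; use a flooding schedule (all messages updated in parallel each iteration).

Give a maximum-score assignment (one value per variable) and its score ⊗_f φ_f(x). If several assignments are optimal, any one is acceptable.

init: all messages = 𝟙 over 2 values
r1 m[φ0→ice] = [4, 7]
r1 m[φ0→sun] = [7, 4]
r1 m[φ1→ice] = [7, 8]
r1 m[φ1→rain] = [8, 7]
r1 m[φ2→snow] = [1, 6]
r1 m[φ2→rain] = [6, 3]
r1 m[φ3→ice] = [7, 7]
r1 m[φ3→fog] = [7, 3]
r1 m[φ4→cld] = [4, 6]
r1 m[φ4→rain] = [6, 5]
r1 m[φ5→fog] = [4, 1]
r1 m[φ6→cld] = [5, 6]
r1 m[φ7→fog] = [2, 1]
r1 m[φ8→snow] = [3, 1]
r1 m[ice→φ0] = [1, 1]
r1 m[ice→φ1] = [1, 1]
r1 m[ice→φ3] = [1, 1]
r1 m[sun→φ0] = [1, 1]
r1 m[cld→φ4] = [1, 1]
r1 m[cld→φ6] = [1, 1]
r1 m[fog→φ3] = [1, 1]
r1 m[fog→φ5] = [1, 1]
r1 m[fog→φ7] = [1, 1]
r1 m[snow→φ2] = [1, 1]
r1 m[snow→φ8] = [1, 1]
r1 m[rain→φ1] = [1, 1]
r1 m[rain→φ2] = [1, 1]
r1 m[rain→φ4] = [1, 1]
r2 m[φ0→ice] = [4, 7]
r2 m[φ0→sun] = [7, 4]
r2 m[φ1→ice] = [7, 8]
r2 m[φ1→rain] = [8, 7]
r2 m[φ2→snow] = [1, 6]
r2 m[φ2→rain] = [6, 3]
r2 m[φ3→ice] = [7, 7]
r2 m[φ3→fog] = [7, 3]
r2 m[φ4→cld] = [4, 6]
r2 m[φ4→rain] = [6, 5]
r2 m[φ5→fog] = [4, 1]
r2 m[φ6→cld] = [5, 6]
r2 m[φ7→fog] = [2, 1]
r2 m[φ8→snow] = [3, 1]
r2 m[ice→φ0] = [49, 56]
r2 m[ice→φ1] = [28, 49]
r2 m[ice→φ3] = [28, 56]
r2 m[sun→φ0] = [1, 1]
r2 m[cld→φ4] = [5, 6]
r2 m[cld→φ6] = [4, 6]
r2 m[fog→φ3] = [8, 1]
r2 m[fog→φ5] = [14, 3]
r2 m[fog→φ7] = [28, 3]
r2 m[snow→φ2] = [3, 1]
r2 m[snow→φ8] = [1, 6]
r2 m[rain→φ1] = [36, 15]
r2 m[rain→φ2] = [48, 35]
r2 m[rain→φ4] = [48, 21]
r3 m[φ0→ice] = [4, 7]
r3 m[φ0→sun] = [392, 224]
r3 m[φ1→ice] = [180, 288]
r3 m[φ1→rain] = [392, 245]
r3 m[φ2→snow] = [48, 288]
r3 m[φ2→rain] = [6, 3]
r3 m[φ3→ice] = [56, 56]
r3 m[φ3→fog] = [392, 168]
r3 m[φ4→cld] = [192, 288]
r3 m[φ4→rain] = [36, 30]
r3 m[φ5→fog] = [4, 1]
r3 m[φ6→cld] = [5, 6]
r3 m[φ7→fog] = [2, 1]
r3 m[φ8→snow] = [3, 1]
r3 m[ice→φ0] = [49, 56]
r3 m[ice→φ1] = [28, 49]
r3 m[ice→φ3] = [28, 56]
r3 m[sun→φ0] = [1, 1]
r3 m[cld→φ4] = [5, 6]
r3 m[cld→φ6] = [4, 6]
r3 m[fog→φ3] = [8, 1]
r3 m[fog→φ5] = [14, 3]
r3 m[fog→φ7] = [28, 3]
r3 m[snow→φ2] = [3, 1]
r3 m[snow→φ8] = [1, 6]
r3 m[rain→φ1] = [36, 15]
r3 m[rain→φ2] = [48, 35]
r3 m[rain→φ4] = [48, 21]
r4 m[φ0→ice] = [4, 7]
r4 m[φ0→sun] = [392, 224]
r4 m[φ1→ice] = [180, 288]
r4 m[φ1→rain] = [392, 245]
r4 m[φ2→snow] = [48, 288]
r4 m[φ2→rain] = [6, 3]
r4 m[φ3→ice] = [56, 56]
r4 m[φ3→fog] = [392, 168]
r4 m[φ4→cld] = [192, 288]
r4 m[φ4→rain] = [36, 30]
r4 m[φ5→fog] = [4, 1]
r4 m[φ6→cld] = [5, 6]
r4 m[φ7→fog] = [2, 1]
r4 m[φ8→snow] = [3, 1]
r4 m[ice→φ0] = [10080, 16128]
r4 m[ice→φ1] = [224, 392]
r4 m[ice→φ3] = [720, 2016]
r4 m[sun→φ0] = [1, 1]
r4 m[cld→φ4] = [5, 6]
r4 m[cld→φ6] = [192, 288]
r4 m[fog→φ3] = [8, 1]
r4 m[fog→φ5] = [784, 168]
r4 m[fog→φ7] = [1568, 168]
r4 m[snow→φ2] = [3, 1]
r4 m[snow→φ8] = [48, 288]
r4 m[rain→φ1] = [216, 90]
r4 m[rain→φ2] = [14112, 7350]
r4 m[rain→φ4] = [2352, 735]
r5 m[φ0→ice] = [4, 7]
r5 m[φ0→sun] = [112896, 64512]
r5 m[φ1→ice] = [1080, 1728]
r5 m[φ1→rain] = [3136, 1960]
r5 m[φ2→snow] = [14112, 84672]
r5 m[φ2→rain] = [6, 3]
r5 m[φ3→ice] = [56, 56]
r5 m[φ3→fog] = [14112, 6048]
r5 m[φ4→cld] = [9408, 14112]
r5 m[φ4→rain] = [36, 30]
r5 m[φ5→fog] = [4, 1]
r5 m[φ6→cld] = [5, 6]
r5 m[φ7→fog] = [2, 1]
r5 m[φ8→snow] = [3, 1]
r5 m[ice→φ0] = [10080, 16128]
r5 m[ice→φ1] = [224, 392]
r5 m[ice→φ3] = [720, 2016]
r5 m[sun→φ0] = [1, 1]
r5 m[cld→φ4] = [5, 6]
r5 m[cld→φ6] = [192, 288]
r5 m[fog→φ3] = [8, 1]
r5 m[fog→φ5] = [784, 168]
r5 m[fog→φ7] = [1568, 168]
r5 m[snow→φ2] = [3, 1]
r5 m[snow→φ8] = [48, 288]
r5 m[rain→φ1] = [216, 90]
r5 m[rain→φ2] = [14112, 7350]
r5 m[rain→φ4] = [2352, 735]
r6 m[φ0→ice] = [4, 7]
r6 m[φ0→sun] = [112896, 64512]
r6 m[φ1→ice] = [1080, 1728]
r6 m[φ1→rain] = [3136, 1960]
r6 m[φ2→snow] = [14112, 84672]
r6 m[φ2→rain] = [6, 3]
r6 m[φ3→ice] = [56, 56]
r6 m[φ3→fog] = [14112, 6048]
r6 m[φ4→cld] = [9408, 14112]
r6 m[φ4→rain] = [36, 30]
r6 m[φ5→fog] = [4, 1]
r6 m[φ6→cld] = [5, 6]
r6 m[φ7→fog] = [2, 1]
r6 m[φ8→snow] = [3, 1]
r6 m[ice→φ0] = [60480, 96768]
r6 m[ice→φ1] = [224, 392]
r6 m[ice→φ3] = [4320, 12096]
r6 m[sun→φ0] = [1, 1]
r6 m[cld→φ4] = [5, 6]
r6 m[cld→φ6] = [9408, 14112]
r6 m[fog→φ3] = [8, 1]
r6 m[fog→φ5] = [28224, 6048]
r6 m[fog→φ7] = [56448, 6048]
r6 m[snow→φ2] = [3, 1]
r6 m[snow→φ8] = [14112, 84672]
r6 m[rain→φ1] = [216, 90]
r6 m[rain→φ2] = [112896, 58800]
r6 m[rain→φ4] = [18816, 5880]
r7 m[φ0→ice] = [4, 7]
r7 m[φ0→sun] = [677376, 387072]
r7 m[φ1→ice] = [1080, 1728]
r7 m[φ1→rain] = [3136, 1960]
r7 m[φ2→snow] = [112896, 677376]
r7 m[φ2→rain] = [6, 3]
r7 m[φ3→ice] = [56, 56]
r7 m[φ3→fog] = [84672, 36288]
r7 m[φ4→cld] = [75264, 112896]
r7 m[φ4→rain] = [36, 30]
r7 m[φ5→fog] = [4, 1]
r7 m[φ6→cld] = [5, 6]
r7 m[φ7→fog] = [2, 1]
r7 m[φ8→snow] = [3, 1]
r7 m[ice→φ0] = [60480, 96768]
r7 m[ice→φ1] = [224, 392]
r7 m[ice→φ3] = [4320, 12096]
r7 m[sun→φ0] = [1, 1]
r7 m[cld→φ4] = [5, 6]
r7 m[cld→φ6] = [9408, 14112]
r7 m[fog→φ3] = [8, 1]
r7 m[fog→φ5] = [28224, 6048]
r7 m[fog→φ7] = [56448, 6048]
r7 m[snow→φ2] = [3, 1]
r7 m[snow→φ8] = [14112, 84672]
r7 m[rain→φ1] = [216, 90]
r7 m[rain→φ2] = [112896, 58800]
r7 m[rain→φ4] = [18816, 5880]
r8 m[φ0→ice] = [4, 7]
r8 m[φ0→sun] = [677376, 387072]
r8 m[φ1→ice] = [1080, 1728]
r8 m[φ1→rain] = [3136, 1960]
r8 m[φ2→snow] = [112896, 677376]
r8 m[φ2→rain] = [6, 3]
r8 m[φ3→ice] = [56, 56]
r8 m[φ3→fog] = [84672, 36288]
r8 m[φ4→cld] = [75264, 112896]
r8 m[φ4→rain] = [36, 30]
r8 m[φ5→fog] = [4, 1]
r8 m[φ6→cld] = [5, 6]
r8 m[φ7→fog] = [2, 1]
r8 m[φ8→snow] = [3, 1]
r8 m[ice→φ0] = [60480, 96768]
r8 m[ice→φ1] = [224, 392]
r8 m[ice→φ3] = [4320, 12096]
r8 m[sun→φ0] = [1, 1]
r8 m[cld→φ4] = [5, 6]
r8 m[cld→φ6] = [75264, 112896]
r8 m[fog→φ3] = [8, 1]
r8 m[fog→φ5] = [169344, 36288]
r8 m[fog→φ7] = [338688, 36288]
r8 m[snow→φ2] = [3, 1]
r8 m[snow→φ8] = [112896, 677376]
r8 m[rain→φ1] = [216, 90]
r8 m[rain→φ2] = [112896, 58800]
r8 m[rain→φ4] = [18816, 5880]
r9 m[φ0→ice] = [4, 7]
r9 m[φ0→sun] = [677376, 387072]
r9 m[φ1→ice] = [1080, 1728]
r9 m[φ1→rain] = [3136, 1960]
r9 m[φ2→snow] = [112896, 677376]
r9 m[φ2→rain] = [6, 3]
r9 m[φ3→ice] = [56, 56]
r9 m[φ3→fog] = [84672, 36288]
r9 m[φ4→cld] = [75264, 112896]
r9 m[φ4→rain] = [36, 30]
r9 m[φ5→fog] = [4, 1]
r9 m[φ6→cld] = [5, 6]
r9 m[φ7→fog] = [2, 1]
r9 m[φ8→snow] = [3, 1]
r9 m[ice→φ0] = [60480, 96768]
r9 m[ice→φ1] = [224, 392]
r9 m[ice→φ3] = [4320, 12096]
r9 m[sun→φ0] = [1, 1]
r9 m[cld→φ4] = [5, 6]
r9 m[cld→φ6] = [75264, 112896]
r9 m[fog→φ3] = [8, 1]
r9 m[fog→φ5] = [169344, 36288]
r9 m[fog→φ7] = [338688, 36288]
r9 m[snow→φ2] = [3, 1]
r9 m[snow→φ8] = [112896, 677376]
r9 m[rain→φ1] = [216, 90]
r9 m[rain→φ2] = [112896, 58800]
r9 m[rain→φ4] = [18816, 5880]
fixed point reached at round 9
traceback from ice: (ice=1, sun=0, cld=1, fog=0, snow=1, rain=0), score=677376

assignment: (ice=1, sun=0, cld=1, fog=0, snow=1, rain=0); score = 677376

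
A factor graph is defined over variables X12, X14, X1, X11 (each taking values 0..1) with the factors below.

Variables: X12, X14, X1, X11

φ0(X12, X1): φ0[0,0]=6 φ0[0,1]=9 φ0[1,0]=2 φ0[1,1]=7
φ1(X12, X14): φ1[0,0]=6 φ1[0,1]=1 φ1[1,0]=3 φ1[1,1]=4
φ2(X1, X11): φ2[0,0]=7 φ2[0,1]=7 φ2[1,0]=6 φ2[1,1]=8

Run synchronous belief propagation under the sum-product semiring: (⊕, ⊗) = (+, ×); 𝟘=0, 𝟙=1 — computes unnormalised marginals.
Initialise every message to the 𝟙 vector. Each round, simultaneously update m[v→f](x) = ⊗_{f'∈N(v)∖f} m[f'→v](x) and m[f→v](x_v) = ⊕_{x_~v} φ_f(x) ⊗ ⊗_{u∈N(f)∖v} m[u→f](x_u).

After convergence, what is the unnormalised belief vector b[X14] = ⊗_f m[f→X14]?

init: all messages = 𝟙 over 2 values
r1 m[φ0→X12] = [15, 9]
r1 m[φ0→X1] = [8, 16]
r1 m[φ1→X12] = [7, 7]
r1 m[φ1→X14] = [9, 5]
r1 m[φ2→X1] = [14, 14]
r1 m[φ2→X11] = [13, 15]
r1 m[X12→φ0] = [1, 1]
r1 m[X12→φ1] = [1, 1]
r1 m[X14→φ1] = [1, 1]
r1 m[X1→φ0] = [1, 1]
r1 m[X1→φ2] = [1, 1]
r1 m[X11→φ2] = [1, 1]
r2 m[φ0→X12] = [15, 9]
r2 m[φ0→X1] = [8, 16]
r2 m[φ1→X12] = [7, 7]
r2 m[φ1→X14] = [9, 5]
r2 m[φ2→X1] = [14, 14]
r2 m[φ2→X11] = [13, 15]
r2 m[X12→φ0] = [7, 7]
r2 m[X12→φ1] = [15, 9]
r2 m[X14→φ1] = [1, 1]
r2 m[X1→φ0] = [14, 14]
r2 m[X1→φ2] = [8, 16]
r2 m[X11→φ2] = [1, 1]
r3 m[φ0→X12] = [210, 126]
r3 m[φ0→X1] = [56, 112]
r3 m[φ1→X12] = [7, 7]
r3 m[φ1→X14] = [117, 51]
r3 m[φ2→X1] = [14, 14]
r3 m[φ2→X11] = [152, 184]
r3 m[X12→φ0] = [7, 7]
r3 m[X12→φ1] = [15, 9]
r3 m[X14→φ1] = [1, 1]
r3 m[X1→φ0] = [14, 14]
r3 m[X1→φ2] = [8, 16]
r3 m[X11→φ2] = [1, 1]
r4 m[φ0→X12] = [210, 126]
r4 m[φ0→X1] = [56, 112]
r4 m[φ1→X12] = [7, 7]
r4 m[φ1→X14] = [117, 51]
r4 m[φ2→X1] = [14, 14]
r4 m[φ2→X11] = [152, 184]
r4 m[X12→φ0] = [7, 7]
r4 m[X12→φ1] = [210, 126]
r4 m[X14→φ1] = [1, 1]
r4 m[X1→φ0] = [14, 14]
r4 m[X1→φ2] = [56, 112]
r4 m[X11→φ2] = [1, 1]
r5 m[φ0→X12] = [210, 126]
r5 m[φ0→X1] = [56, 112]
r5 m[φ1→X12] = [7, 7]
r5 m[φ1→X14] = [1638, 714]
r5 m[φ2→X1] = [14, 14]
r5 m[φ2→X11] = [1064, 1288]
r5 m[X12→φ0] = [7, 7]
r5 m[X12→φ1] = [210, 126]
r5 m[X14→φ1] = [1, 1]
r5 m[X1→φ0] = [14, 14]
r5 m[X1→φ2] = [56, 112]
r5 m[X11→φ2] = [1, 1]
r6 m[φ0→X12] = [210, 126]
r6 m[φ0→X1] = [56, 112]
r6 m[φ1→X12] = [7, 7]
r6 m[φ1→X14] = [1638, 714]
r6 m[φ2→X1] = [14, 14]
r6 m[φ2→X11] = [1064, 1288]
r6 m[X12→φ0] = [7, 7]
r6 m[X12→φ1] = [210, 126]
r6 m[X14→φ1] = [1, 1]
r6 m[X1→φ0] = [14, 14]
r6 m[X1→φ2] = [56, 112]
r6 m[X11→φ2] = [1, 1]
fixed point reached at round 6
b[X14] = ⊗ incoming = [1638, 714]

b[X14] = [1638, 714]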